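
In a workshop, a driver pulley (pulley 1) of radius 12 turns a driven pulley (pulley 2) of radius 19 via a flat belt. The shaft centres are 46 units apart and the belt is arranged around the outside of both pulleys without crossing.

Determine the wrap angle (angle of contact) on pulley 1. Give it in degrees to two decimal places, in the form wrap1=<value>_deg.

open belt: β = asin((r2−r1)/C) = asin(7/46) = 8.7529°
wrap1 = π − 2β = 162.4941°
wrap2 = π + 2β = 197.5059°

wrap1=162.49_deg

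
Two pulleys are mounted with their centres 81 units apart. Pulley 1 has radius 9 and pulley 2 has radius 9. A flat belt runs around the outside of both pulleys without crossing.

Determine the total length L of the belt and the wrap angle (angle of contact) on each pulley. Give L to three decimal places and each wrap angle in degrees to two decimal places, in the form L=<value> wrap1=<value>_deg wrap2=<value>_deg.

open belt: β = asin((r2−r1)/C) = asin(0/81) = 0.0000°
wrap1 = π − 2β = 180.0000°
wrap2 = π + 2β = 180.0000°
tangent length = C·cosβ = 81.0000
L = r1·wrap1 + r2·wrap2 + 2·C·cosβ = 9·3.1416 + 9·3.1416 + 2·81.0000 = 218.5487

L=218.549 wrap1=180.00_deg wrap2=180.00_deg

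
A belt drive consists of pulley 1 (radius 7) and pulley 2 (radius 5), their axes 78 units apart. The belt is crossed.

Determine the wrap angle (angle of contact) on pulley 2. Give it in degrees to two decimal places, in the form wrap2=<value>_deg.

wrap2=197.70_deg

crossed belt: β = asin((r1+r2)/C) = asin(12/78) = 8.8499°
wrap1 = wrap2 = π + 2β = 197.6998°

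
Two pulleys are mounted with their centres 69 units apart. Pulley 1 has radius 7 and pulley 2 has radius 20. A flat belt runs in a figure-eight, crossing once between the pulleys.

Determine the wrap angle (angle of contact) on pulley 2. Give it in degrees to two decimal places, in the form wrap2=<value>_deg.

wrap2=226.07_deg

crossed belt: β = asin((r1+r2)/C) = asin(27/69) = 23.0357°
wrap1 = wrap2 = π + 2β = 226.0714°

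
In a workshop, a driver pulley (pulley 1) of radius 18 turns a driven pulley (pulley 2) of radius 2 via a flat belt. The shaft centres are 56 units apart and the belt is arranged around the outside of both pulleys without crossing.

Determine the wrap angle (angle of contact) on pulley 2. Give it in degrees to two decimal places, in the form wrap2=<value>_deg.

wrap2=146.80_deg

open belt: β = asin((r2−r1)/C) = asin(-16/56) = -16.6015°
wrap1 = π − 2β = 213.2031°
wrap2 = π + 2β = 146.7969°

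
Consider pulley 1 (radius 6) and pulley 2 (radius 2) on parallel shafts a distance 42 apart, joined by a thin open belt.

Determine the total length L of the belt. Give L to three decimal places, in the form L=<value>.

open belt: β = asin((r2−r1)/C) = asin(-4/42) = -5.4650°
wrap1 = π − 2β = 190.9300°
wrap2 = π + 2β = 169.0700°
tangent length = C·cosβ = 41.8091
L = r1·wrap1 + r2·wrap2 + 2·C·cosβ = 6·3.3324 + 2·2.9508 + 2·41.8091 = 109.5140

L=109.514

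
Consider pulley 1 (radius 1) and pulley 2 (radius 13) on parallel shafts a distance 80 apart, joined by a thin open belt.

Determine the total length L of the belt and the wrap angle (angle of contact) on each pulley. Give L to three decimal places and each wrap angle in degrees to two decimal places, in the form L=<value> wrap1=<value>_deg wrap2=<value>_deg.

L=205.786 wrap1=162.75_deg wrap2=197.25_deg

open belt: β = asin((r2−r1)/C) = asin(12/80) = 8.6269°
wrap1 = π − 2β = 162.7461°
wrap2 = π + 2β = 197.2539°
tangent length = C·cosβ = 79.0949
L = r1·wrap1 + r2·wrap2 + 2·C·cosβ = 1·2.8405 + 13·3.4427 + 2·79.0949 = 205.7857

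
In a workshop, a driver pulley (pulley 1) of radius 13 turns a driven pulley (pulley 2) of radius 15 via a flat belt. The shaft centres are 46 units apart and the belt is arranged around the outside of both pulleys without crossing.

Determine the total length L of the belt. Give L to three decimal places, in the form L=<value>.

open belt: β = asin((r2−r1)/C) = asin(2/46) = 2.4919°
wrap1 = π − 2β = 175.0162°
wrap2 = π + 2β = 184.9838°
tangent length = C·cosβ = 45.9565
L = r1·wrap1 + r2·wrap2 + 2·C·cosβ = 13·3.0546 + 15·3.2286 + 2·45.9565 = 180.0516

L=180.052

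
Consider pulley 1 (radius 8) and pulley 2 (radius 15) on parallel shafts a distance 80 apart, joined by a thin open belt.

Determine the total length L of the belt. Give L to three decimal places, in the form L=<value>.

open belt: β = asin((r2−r1)/C) = asin(7/80) = 5.0198°
wrap1 = π − 2β = 169.9604°
wrap2 = π + 2β = 190.0396°
tangent length = C·cosβ = 79.6932
L = r1·wrap1 + r2·wrap2 + 2·C·cosβ = 8·2.9664 + 15·3.3168 + 2·79.6932 = 232.8695

L=232.870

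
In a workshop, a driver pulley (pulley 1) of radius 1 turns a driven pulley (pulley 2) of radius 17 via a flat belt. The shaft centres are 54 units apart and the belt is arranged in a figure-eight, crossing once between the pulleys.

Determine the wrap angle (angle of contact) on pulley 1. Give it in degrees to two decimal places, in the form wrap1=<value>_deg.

wrap1=218.94_deg

crossed belt: β = asin((r1+r2)/C) = asin(18/54) = 19.4712°
wrap1 = wrap2 = π + 2β = 218.9424°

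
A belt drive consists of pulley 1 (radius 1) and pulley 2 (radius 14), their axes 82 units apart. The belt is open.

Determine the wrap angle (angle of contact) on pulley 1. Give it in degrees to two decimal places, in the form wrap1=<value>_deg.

open belt: β = asin((r2−r1)/C) = asin(13/82) = 9.1220°
wrap1 = π − 2β = 161.7561°
wrap2 = π + 2β = 198.2439°

wrap1=161.76_deg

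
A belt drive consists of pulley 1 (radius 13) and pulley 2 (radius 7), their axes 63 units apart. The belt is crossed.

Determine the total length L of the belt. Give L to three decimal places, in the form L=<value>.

crossed belt: β = asin((r1+r2)/C) = asin(20/63) = 18.5094°
wrap1 = wrap2 = π + 2β = 217.0188°
tangent length = C·cosβ = 59.7411
L = (r1+r2)·wrap + 2·C·cosβ = 20·3.7877 + 2·59.7411 = 195.2361

L=195.236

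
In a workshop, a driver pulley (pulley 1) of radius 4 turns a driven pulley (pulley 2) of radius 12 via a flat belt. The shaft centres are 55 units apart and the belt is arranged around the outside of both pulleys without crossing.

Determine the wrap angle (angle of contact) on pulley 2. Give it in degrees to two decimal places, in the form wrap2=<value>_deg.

wrap2=196.73_deg

open belt: β = asin((r2−r1)/C) = asin(8/55) = 8.3636°
wrap1 = π − 2β = 163.2728°
wrap2 = π + 2β = 196.7272°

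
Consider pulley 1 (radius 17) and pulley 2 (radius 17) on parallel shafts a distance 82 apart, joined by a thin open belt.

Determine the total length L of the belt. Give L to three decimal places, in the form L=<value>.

open belt: β = asin((r2−r1)/C) = asin(0/82) = 0.0000°
wrap1 = π − 2β = 180.0000°
wrap2 = π + 2β = 180.0000°
tangent length = C·cosβ = 82.0000
L = r1·wrap1 + r2·wrap2 + 2·C·cosβ = 17·3.1416 + 17·3.1416 + 2·82.0000 = 270.8142

L=270.814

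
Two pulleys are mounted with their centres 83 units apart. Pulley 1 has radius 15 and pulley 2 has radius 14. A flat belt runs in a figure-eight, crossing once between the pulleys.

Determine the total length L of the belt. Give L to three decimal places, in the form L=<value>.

crossed belt: β = asin((r1+r2)/C) = asin(29/83) = 20.4505°
wrap1 = wrap2 = π + 2β = 220.9009°
tangent length = C·cosβ = 77.7689
L = (r1+r2)·wrap + 2·C·cosβ = 29·3.8554 + 2·77.7689 = 267.3458

L=267.346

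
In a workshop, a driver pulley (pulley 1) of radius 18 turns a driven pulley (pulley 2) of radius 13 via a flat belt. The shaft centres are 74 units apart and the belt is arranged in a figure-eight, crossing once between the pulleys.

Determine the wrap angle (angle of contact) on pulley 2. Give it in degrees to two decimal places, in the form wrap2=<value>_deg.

wrap2=229.53_deg

crossed belt: β = asin((r1+r2)/C) = asin(31/74) = 24.7664°
wrap1 = wrap2 = π + 2β = 229.5327°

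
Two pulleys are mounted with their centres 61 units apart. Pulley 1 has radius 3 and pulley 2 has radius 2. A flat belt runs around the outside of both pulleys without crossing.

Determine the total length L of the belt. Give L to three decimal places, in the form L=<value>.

open belt: β = asin((r2−r1)/C) = asin(-1/61) = -0.9393°
wrap1 = π − 2β = 181.8786°
wrap2 = π + 2β = 178.1214°
tangent length = C·cosβ = 60.9918
L = r1·wrap1 + r2·wrap2 + 2·C·cosβ = 3·3.1744 + 2·3.1088 + 2·60.9918 = 137.7244

L=137.724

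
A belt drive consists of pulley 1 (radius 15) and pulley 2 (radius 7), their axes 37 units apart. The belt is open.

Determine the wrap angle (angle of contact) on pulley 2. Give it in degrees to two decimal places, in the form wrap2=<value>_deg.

wrap2=155.03_deg

open belt: β = asin((r2−r1)/C) = asin(-8/37) = -12.4869°
wrap1 = π − 2β = 204.9738°
wrap2 = π + 2β = 155.0262°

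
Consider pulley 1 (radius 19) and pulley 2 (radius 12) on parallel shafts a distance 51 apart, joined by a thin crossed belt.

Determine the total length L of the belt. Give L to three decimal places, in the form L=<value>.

L=218.890

crossed belt: β = asin((r1+r2)/C) = asin(31/51) = 37.4337°
wrap1 = wrap2 = π + 2β = 254.8674°
tangent length = C·cosβ = 40.4969
L = (r1+r2)·wrap + 2·C·cosβ = 31·4.4483 + 2·40.4969 = 218.8904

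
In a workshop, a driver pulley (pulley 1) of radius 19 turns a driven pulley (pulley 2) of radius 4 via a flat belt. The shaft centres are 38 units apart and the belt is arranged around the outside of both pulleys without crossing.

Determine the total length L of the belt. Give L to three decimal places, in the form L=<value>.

L=154.258

open belt: β = asin((r2−r1)/C) = asin(-15/38) = -23.2496°
wrap1 = π − 2β = 226.4991°
wrap2 = π + 2β = 133.5009°
tangent length = C·cosβ = 34.9142
L = r1·wrap1 + r2·wrap2 + 2·C·cosβ = 19·3.9532 + 4·2.3300 + 2·34.9142 = 154.2584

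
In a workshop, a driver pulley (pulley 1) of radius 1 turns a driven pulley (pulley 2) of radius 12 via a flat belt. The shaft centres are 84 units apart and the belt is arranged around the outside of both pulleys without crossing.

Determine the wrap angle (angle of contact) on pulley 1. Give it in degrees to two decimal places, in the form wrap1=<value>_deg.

wrap1=164.95_deg

open belt: β = asin((r2−r1)/C) = asin(11/84) = 7.5246°
wrap1 = π − 2β = 164.9507°
wrap2 = π + 2β = 195.0493°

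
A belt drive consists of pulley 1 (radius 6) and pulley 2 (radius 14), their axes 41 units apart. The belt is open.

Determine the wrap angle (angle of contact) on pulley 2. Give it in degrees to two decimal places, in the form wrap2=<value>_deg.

open belt: β = asin((r2−r1)/C) = asin(8/41) = 11.2518°
wrap1 = π − 2β = 157.4963°
wrap2 = π + 2β = 202.5037°

wrap2=202.50_deg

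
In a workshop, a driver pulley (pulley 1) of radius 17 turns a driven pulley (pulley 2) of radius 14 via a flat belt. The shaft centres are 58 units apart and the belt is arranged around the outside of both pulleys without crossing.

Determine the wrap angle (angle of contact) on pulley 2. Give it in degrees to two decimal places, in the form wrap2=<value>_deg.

wrap2=174.07_deg

open belt: β = asin((r2−r1)/C) = asin(-3/58) = -2.9649°
wrap1 = π − 2β = 185.9298°
wrap2 = π + 2β = 174.0702°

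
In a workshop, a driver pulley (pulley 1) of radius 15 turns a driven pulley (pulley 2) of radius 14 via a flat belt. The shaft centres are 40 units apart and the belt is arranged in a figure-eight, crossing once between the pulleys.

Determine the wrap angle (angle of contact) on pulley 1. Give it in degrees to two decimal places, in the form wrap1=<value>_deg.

wrap1=272.94_deg

crossed belt: β = asin((r1+r2)/C) = asin(29/40) = 46.4688°
wrap1 = wrap2 = π + 2β = 272.9377°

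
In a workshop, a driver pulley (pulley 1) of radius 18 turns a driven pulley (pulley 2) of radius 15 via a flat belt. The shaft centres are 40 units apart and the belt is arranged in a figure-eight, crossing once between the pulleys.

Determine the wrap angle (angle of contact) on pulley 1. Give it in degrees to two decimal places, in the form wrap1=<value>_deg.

crossed belt: β = asin((r1+r2)/C) = asin(33/40) = 55.5885°
wrap1 = wrap2 = π + 2β = 291.1770°

wrap1=291.18_deg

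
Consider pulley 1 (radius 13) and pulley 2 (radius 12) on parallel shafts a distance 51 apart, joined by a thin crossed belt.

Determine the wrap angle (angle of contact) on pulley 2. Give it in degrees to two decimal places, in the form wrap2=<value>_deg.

wrap2=238.71_deg

crossed belt: β = asin((r1+r2)/C) = asin(25/51) = 29.3535°
wrap1 = wrap2 = π + 2β = 238.7069°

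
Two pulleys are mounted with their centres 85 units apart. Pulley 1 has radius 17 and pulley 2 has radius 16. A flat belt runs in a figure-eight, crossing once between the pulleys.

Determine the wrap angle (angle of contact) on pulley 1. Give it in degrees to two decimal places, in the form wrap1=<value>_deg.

crossed belt: β = asin((r1+r2)/C) = asin(33/85) = 22.8447°
wrap1 = wrap2 = π + 2β = 225.6895°

wrap1=225.69_deg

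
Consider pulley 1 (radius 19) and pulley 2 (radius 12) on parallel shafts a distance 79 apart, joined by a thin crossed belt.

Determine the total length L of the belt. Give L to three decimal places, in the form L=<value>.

crossed belt: β = asin((r1+r2)/C) = asin(31/79) = 23.1042°
wrap1 = wrap2 = π + 2β = 226.2085°
tangent length = C·cosβ = 72.6636
L = (r1+r2)·wrap + 2·C·cosβ = 31·3.9481 + 2·72.6636 = 267.7178

L=267.718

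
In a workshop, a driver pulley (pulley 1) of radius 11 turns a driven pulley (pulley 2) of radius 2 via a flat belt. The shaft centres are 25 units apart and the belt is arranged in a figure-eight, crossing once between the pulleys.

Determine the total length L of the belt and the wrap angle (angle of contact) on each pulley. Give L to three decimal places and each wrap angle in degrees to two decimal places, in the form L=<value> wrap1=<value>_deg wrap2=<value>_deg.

L=97.767 wrap1=242.66_deg wrap2=242.66_deg

crossed belt: β = asin((r1+r2)/C) = asin(13/25) = 31.3323°
wrap1 = wrap2 = π + 2β = 242.6645°
tangent length = C·cosβ = 21.3542
L = (r1+r2)·wrap + 2·C·cosβ = 13·4.2353 + 2·21.3542 = 97.7671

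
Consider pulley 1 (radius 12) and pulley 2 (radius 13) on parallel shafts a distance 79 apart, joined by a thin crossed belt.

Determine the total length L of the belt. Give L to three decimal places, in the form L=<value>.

crossed belt: β = asin((r1+r2)/C) = asin(25/79) = 18.4487°
wrap1 = wrap2 = π + 2β = 216.8974°
tangent length = C·cosβ = 74.9400
L = (r1+r2)·wrap + 2·C·cosβ = 25·3.7856 + 2·74.9400 = 244.5193

L=244.519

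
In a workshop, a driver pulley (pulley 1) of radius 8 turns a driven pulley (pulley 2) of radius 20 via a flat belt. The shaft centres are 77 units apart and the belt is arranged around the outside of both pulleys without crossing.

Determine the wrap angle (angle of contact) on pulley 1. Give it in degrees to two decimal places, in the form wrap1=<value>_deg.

open belt: β = asin((r2−r1)/C) = asin(12/77) = 8.9658°
wrap1 = π − 2β = 162.0685°
wrap2 = π + 2β = 197.9315°

wrap1=162.07_deg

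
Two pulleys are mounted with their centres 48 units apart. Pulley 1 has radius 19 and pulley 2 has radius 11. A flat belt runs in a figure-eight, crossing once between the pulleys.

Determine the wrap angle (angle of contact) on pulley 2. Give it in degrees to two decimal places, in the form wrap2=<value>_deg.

wrap2=257.36_deg

crossed belt: β = asin((r1+r2)/C) = asin(30/48) = 38.6822°
wrap1 = wrap2 = π + 2β = 257.3644°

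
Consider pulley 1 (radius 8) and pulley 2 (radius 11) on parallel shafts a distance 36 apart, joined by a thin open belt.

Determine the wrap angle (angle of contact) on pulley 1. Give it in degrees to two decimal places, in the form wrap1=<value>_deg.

wrap1=170.44_deg

open belt: β = asin((r2−r1)/C) = asin(3/36) = 4.7802°
wrap1 = π − 2β = 170.4396°
wrap2 = π + 2β = 189.5604°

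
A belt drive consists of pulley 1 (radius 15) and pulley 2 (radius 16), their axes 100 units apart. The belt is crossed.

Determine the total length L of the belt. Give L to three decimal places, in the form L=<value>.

L=307.079

crossed belt: β = asin((r1+r2)/C) = asin(31/100) = 18.0592°
wrap1 = wrap2 = π + 2β = 216.1185°
tangent length = C·cosβ = 95.0737
L = (r1+r2)·wrap + 2·C·cosβ = 31·3.7720 + 2·95.0737 = 307.0787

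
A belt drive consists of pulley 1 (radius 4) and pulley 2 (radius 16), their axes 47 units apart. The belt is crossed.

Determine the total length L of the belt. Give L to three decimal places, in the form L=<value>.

L=165.479

crossed belt: β = asin((r1+r2)/C) = asin(20/47) = 25.1843°
wrap1 = wrap2 = π + 2β = 230.3687°
tangent length = C·cosβ = 42.5323
L = (r1+r2)·wrap + 2·C·cosβ = 20·4.0207 + 2·42.5323 = 165.4785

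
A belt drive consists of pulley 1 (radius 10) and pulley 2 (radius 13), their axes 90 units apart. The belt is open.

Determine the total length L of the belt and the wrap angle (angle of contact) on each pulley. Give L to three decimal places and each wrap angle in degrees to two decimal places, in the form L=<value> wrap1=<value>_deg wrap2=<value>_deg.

open belt: β = asin((r2−r1)/C) = asin(3/90) = 1.9102°
wrap1 = π − 2β = 176.1796°
wrap2 = π + 2β = 183.8204°
tangent length = C·cosβ = 89.9500
L = r1·wrap1 + r2·wrap2 + 2·C·cosβ = 10·3.0749 + 13·3.2083 + 2·89.9500 = 252.3566

L=252.357 wrap1=176.18_deg wrap2=183.82_deg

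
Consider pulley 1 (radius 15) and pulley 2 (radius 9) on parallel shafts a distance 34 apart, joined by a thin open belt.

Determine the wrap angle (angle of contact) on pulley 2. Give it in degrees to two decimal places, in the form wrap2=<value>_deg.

open belt: β = asin((r2−r1)/C) = asin(-6/34) = -10.1642°
wrap1 = π − 2β = 200.3285°
wrap2 = π + 2β = 159.6715°

wrap2=159.67_deg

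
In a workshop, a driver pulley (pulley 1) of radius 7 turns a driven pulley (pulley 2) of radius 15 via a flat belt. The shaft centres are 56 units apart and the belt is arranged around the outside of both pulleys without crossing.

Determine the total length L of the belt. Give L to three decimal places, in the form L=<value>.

L=182.260

open belt: β = asin((r2−r1)/C) = asin(8/56) = 8.2132°
wrap1 = π − 2β = 163.5736°
wrap2 = π + 2β = 196.4264°
tangent length = C·cosβ = 55.4256
L = r1·wrap1 + r2·wrap2 + 2·C·cosβ = 7·2.8549 + 15·3.4283 + 2·55.4256 = 182.2599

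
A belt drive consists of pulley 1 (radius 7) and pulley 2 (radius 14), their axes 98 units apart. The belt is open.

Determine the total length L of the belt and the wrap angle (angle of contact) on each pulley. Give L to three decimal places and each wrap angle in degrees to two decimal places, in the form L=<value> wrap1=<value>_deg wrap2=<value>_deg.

open belt: β = asin((r2−r1)/C) = asin(7/98) = 4.0960°
wrap1 = π − 2β = 171.8079°
wrap2 = π + 2β = 188.1921°
tangent length = C·cosβ = 97.7497
L = r1·wrap1 + r2·wrap2 + 2·C·cosβ = 7·2.9986 + 14·3.2846 + 2·97.7497 = 262.4737

L=262.474 wrap1=171.81_deg wrap2=188.19_deg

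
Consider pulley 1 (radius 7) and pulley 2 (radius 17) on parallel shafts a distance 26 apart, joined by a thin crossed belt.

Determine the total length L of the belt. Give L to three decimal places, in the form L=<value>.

L=151.846

crossed belt: β = asin((r1+r2)/C) = asin(24/26) = 67.3801°
wrap1 = wrap2 = π + 2β = 314.7603°
tangent length = C·cosβ = 10.0000
L = (r1+r2)·wrap + 2·C·cosβ = 24·5.4936 + 2·10.0000 = 151.8465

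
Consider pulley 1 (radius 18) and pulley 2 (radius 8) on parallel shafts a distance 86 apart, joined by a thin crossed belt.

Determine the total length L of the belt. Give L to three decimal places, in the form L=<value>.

L=261.603

crossed belt: β = asin((r1+r2)/C) = asin(26/86) = 17.5973°
wrap1 = wrap2 = π + 2β = 215.1947°
tangent length = C·cosβ = 81.9756
L = (r1+r2)·wrap + 2·C·cosβ = 26·3.7559 + 2·81.9756 = 261.6035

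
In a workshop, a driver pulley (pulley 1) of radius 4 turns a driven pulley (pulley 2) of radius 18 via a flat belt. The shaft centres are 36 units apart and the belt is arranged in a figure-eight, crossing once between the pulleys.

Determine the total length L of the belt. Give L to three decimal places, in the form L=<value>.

L=155.035

crossed belt: β = asin((r1+r2)/C) = asin(22/36) = 37.6699°
wrap1 = wrap2 = π + 2β = 255.3398°
tangent length = C·cosβ = 28.4956
L = (r1+r2)·wrap + 2·C·cosβ = 22·4.4565 + 2·28.4956 = 155.0347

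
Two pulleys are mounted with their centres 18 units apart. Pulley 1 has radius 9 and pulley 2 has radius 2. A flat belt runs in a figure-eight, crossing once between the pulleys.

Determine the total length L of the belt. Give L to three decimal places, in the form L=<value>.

crossed belt: β = asin((r1+r2)/C) = asin(11/18) = 37.6699°
wrap1 = wrap2 = π + 2β = 255.3398°
tangent length = C·cosβ = 14.2478
L = (r1+r2)·wrap + 2·C·cosβ = 11·4.4565 + 2·14.2478 = 77.5173

L=77.517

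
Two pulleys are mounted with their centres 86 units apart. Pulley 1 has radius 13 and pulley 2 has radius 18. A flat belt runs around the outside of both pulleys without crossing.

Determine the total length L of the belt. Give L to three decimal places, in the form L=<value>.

open belt: β = asin((r2−r1)/C) = asin(5/86) = 3.3330°
wrap1 = π − 2β = 173.3339°
wrap2 = π + 2β = 186.6661°
tangent length = C·cosβ = 85.8545
L = r1·wrap1 + r2·wrap2 + 2·C·cosβ = 13·3.0252 + 18·3.2579 + 2·85.8545 = 269.6802

L=269.680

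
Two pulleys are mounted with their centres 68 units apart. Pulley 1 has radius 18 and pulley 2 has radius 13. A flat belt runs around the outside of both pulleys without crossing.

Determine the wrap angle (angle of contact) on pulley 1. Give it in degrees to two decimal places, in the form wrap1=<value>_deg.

open belt: β = asin((r2−r1)/C) = asin(-5/68) = -4.2167°
wrap1 = π − 2β = 188.4335°
wrap2 = π + 2β = 171.5665°

wrap1=188.43_deg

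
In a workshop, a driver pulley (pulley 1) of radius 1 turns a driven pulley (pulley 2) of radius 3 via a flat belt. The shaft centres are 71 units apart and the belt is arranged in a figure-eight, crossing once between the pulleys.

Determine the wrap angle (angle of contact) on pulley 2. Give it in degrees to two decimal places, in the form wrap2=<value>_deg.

crossed belt: β = asin((r1+r2)/C) = asin(4/71) = 3.2296°
wrap1 = wrap2 = π + 2β = 186.4593°

wrap2=186.46_deg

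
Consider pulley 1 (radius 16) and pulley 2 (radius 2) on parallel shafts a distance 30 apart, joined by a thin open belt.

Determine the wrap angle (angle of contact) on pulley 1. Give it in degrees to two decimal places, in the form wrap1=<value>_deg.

wrap1=235.64_deg

open belt: β = asin((r2−r1)/C) = asin(-14/30) = -27.8181°
wrap1 = π − 2β = 235.6363°
wrap2 = π + 2β = 124.3637°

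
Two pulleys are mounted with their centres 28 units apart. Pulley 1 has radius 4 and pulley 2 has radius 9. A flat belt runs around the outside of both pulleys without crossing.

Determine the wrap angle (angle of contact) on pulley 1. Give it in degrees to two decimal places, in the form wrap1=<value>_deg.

open belt: β = asin((r2−r1)/C) = asin(5/28) = 10.2866°
wrap1 = π − 2β = 159.4269°
wrap2 = π + 2β = 200.5731°

wrap1=159.43_deg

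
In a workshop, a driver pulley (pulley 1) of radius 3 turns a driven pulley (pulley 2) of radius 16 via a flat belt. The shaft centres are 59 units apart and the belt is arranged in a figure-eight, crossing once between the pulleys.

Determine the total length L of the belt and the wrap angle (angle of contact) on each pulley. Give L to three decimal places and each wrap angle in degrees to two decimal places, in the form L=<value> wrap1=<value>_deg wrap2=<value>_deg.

L=183.864 wrap1=217.57_deg wrap2=217.57_deg

crossed belt: β = asin((r1+r2)/C) = asin(19/59) = 18.7860°
wrap1 = wrap2 = π + 2β = 217.5719°
tangent length = C·cosβ = 55.8570
L = (r1+r2)·wrap + 2·C·cosβ = 19·3.7973 + 2·55.8570 = 183.8635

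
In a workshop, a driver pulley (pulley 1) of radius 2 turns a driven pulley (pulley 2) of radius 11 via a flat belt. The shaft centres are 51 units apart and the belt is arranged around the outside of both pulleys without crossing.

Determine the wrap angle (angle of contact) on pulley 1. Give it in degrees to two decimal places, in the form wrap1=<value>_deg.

open belt: β = asin((r2−r1)/C) = asin(9/51) = 10.1642°
wrap1 = π − 2β = 159.6715°
wrap2 = π + 2β = 200.3285°

wrap1=159.67_deg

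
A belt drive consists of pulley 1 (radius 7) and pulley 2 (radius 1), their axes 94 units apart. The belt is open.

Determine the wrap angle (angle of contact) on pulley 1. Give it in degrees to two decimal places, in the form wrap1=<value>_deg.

open belt: β = asin((r2−r1)/C) = asin(-6/94) = -3.6597°
wrap1 = π − 2β = 187.3193°
wrap2 = π + 2β = 172.6807°

wrap1=187.32_deg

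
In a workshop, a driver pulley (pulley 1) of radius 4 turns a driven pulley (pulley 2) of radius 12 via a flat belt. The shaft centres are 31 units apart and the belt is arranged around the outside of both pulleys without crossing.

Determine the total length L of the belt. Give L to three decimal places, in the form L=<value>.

L=114.342

open belt: β = asin((r2−r1)/C) = asin(8/31) = 14.9552°
wrap1 = π − 2β = 150.0895°
wrap2 = π + 2β = 209.9105°
tangent length = C·cosβ = 29.9500
L = r1·wrap1 + r2·wrap2 + 2·C·cosβ = 4·2.6196 + 12·3.6636 + 2·29.9500 = 114.3417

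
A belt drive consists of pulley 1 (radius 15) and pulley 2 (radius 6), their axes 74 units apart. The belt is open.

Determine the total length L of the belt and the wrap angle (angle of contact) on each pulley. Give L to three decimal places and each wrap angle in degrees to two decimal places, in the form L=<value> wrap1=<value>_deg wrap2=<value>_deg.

L=215.069 wrap1=193.97_deg wrap2=166.03_deg

open belt: β = asin((r2−r1)/C) = asin(-9/74) = -6.9857°
wrap1 = π − 2β = 193.9714°
wrap2 = π + 2β = 166.0286°
tangent length = C·cosβ = 73.4507
L = r1·wrap1 + r2·wrap2 + 2·C·cosβ = 15·3.3854 + 6·2.8977 + 2·73.4507 = 215.0694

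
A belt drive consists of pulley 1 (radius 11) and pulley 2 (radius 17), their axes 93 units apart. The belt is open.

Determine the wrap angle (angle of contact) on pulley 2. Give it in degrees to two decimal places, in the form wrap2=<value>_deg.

open belt: β = asin((r2−r1)/C) = asin(6/93) = 3.6991°
wrap1 = π − 2β = 172.6019°
wrap2 = π + 2β = 187.3981°

wrap2=187.40_deg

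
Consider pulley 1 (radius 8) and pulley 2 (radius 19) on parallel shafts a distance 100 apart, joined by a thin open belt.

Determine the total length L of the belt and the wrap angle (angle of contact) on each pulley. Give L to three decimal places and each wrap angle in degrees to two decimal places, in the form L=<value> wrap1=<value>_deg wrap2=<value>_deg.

L=286.034 wrap1=167.37_deg wrap2=192.63_deg

open belt: β = asin((r2−r1)/C) = asin(11/100) = 6.3153°
wrap1 = π − 2β = 167.3694°
wrap2 = π + 2β = 192.6306°
tangent length = C·cosβ = 99.3932
L = r1·wrap1 + r2·wrap2 + 2·C·cosβ = 8·2.9211 + 19·3.3620 + 2·99.3932 = 286.0342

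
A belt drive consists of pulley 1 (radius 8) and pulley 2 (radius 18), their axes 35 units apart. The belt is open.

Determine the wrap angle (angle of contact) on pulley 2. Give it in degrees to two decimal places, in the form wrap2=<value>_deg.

open belt: β = asin((r2−r1)/C) = asin(10/35) = 16.6015°
wrap1 = π − 2β = 146.7969°
wrap2 = π + 2β = 213.2031°

wrap2=213.20_deg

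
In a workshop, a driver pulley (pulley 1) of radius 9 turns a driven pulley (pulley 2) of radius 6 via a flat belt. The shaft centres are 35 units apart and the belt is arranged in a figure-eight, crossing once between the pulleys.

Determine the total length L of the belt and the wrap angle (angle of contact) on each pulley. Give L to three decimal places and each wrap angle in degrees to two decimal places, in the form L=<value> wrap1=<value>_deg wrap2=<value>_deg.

L=123.657 wrap1=230.75_deg wrap2=230.75_deg

crossed belt: β = asin((r1+r2)/C) = asin(15/35) = 25.3769°
wrap1 = wrap2 = π + 2β = 230.7539°
tangent length = C·cosβ = 31.6228
L = (r1+r2)·wrap + 2·C·cosβ = 15·4.0274 + 2·31.6228 = 123.6568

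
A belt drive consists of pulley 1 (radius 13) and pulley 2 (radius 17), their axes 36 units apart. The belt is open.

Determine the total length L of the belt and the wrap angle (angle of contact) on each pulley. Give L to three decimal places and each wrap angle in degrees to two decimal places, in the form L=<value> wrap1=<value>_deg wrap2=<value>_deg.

L=166.693 wrap1=167.24_deg wrap2=192.76_deg

open belt: β = asin((r2−r1)/C) = asin(4/36) = 6.3794°
wrap1 = π − 2β = 167.2413°
wrap2 = π + 2β = 192.7587°
tangent length = C·cosβ = 35.7771
L = r1·wrap1 + r2·wrap2 + 2·C·cosβ = 13·2.9189 + 17·3.3643 + 2·35.7771 = 166.6927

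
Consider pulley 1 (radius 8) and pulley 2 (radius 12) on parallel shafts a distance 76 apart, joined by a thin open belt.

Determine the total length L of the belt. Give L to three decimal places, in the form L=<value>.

L=215.042

open belt: β = asin((r2−r1)/C) = asin(4/76) = 3.0170°
wrap1 = π − 2β = 173.9661°
wrap2 = π + 2β = 186.0339°
tangent length = C·cosβ = 75.8947
L = r1·wrap1 + r2·wrap2 + 2·C·cosβ = 8·3.0363 + 12·3.2469 + 2·75.8947 = 215.0424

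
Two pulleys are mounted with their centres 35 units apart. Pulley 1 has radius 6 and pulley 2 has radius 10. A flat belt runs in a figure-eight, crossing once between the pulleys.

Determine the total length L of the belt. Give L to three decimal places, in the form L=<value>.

crossed belt: β = asin((r1+r2)/C) = asin(16/35) = 27.2029°
wrap1 = wrap2 = π + 2β = 234.4058°
tangent length = C·cosβ = 31.1288
L = (r1+r2)·wrap + 2·C·cosβ = 16·4.0912 + 2·31.1288 = 127.7160

L=127.716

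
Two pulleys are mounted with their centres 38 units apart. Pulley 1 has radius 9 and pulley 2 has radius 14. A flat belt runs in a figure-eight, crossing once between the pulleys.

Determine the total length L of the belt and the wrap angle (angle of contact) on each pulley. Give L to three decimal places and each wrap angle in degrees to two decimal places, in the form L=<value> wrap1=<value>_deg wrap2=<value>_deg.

L=162.659 wrap1=254.50_deg wrap2=254.50_deg

crossed belt: β = asin((r1+r2)/C) = asin(23/38) = 37.2478°
wrap1 = wrap2 = π + 2β = 254.4956°
tangent length = C·cosβ = 30.2490
L = (r1+r2)·wrap + 2·C·cosβ = 23·4.4418 + 2·30.2490 = 162.6590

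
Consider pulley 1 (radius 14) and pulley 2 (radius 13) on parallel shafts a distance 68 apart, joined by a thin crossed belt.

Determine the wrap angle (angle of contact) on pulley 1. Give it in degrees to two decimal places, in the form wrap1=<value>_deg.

crossed belt: β = asin((r1+r2)/C) = asin(27/68) = 23.3944°
wrap1 = wrap2 = π + 2β = 226.7889°

wrap1=226.79_deg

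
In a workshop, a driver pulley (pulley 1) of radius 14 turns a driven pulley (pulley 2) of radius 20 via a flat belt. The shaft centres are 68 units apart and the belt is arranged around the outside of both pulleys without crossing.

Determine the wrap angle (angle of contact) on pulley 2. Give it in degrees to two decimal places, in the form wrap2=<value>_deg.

open belt: β = asin((r2−r1)/C) = asin(6/68) = 5.0621°
wrap1 = π − 2β = 169.8758°
wrap2 = π + 2β = 190.1242°

wrap2=190.12_deg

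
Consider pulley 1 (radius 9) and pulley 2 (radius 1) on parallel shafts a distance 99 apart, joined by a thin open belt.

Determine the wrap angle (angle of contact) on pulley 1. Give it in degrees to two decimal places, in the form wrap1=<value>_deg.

open belt: β = asin((r2−r1)/C) = asin(-8/99) = -4.6350°
wrap1 = π − 2β = 189.2700°
wrap2 = π + 2β = 170.7300°

wrap1=189.27_deg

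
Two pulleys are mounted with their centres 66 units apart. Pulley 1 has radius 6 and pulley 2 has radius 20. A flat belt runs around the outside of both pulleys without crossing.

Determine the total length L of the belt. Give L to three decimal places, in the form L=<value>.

open belt: β = asin((r2−r1)/C) = asin(14/66) = 12.2467°
wrap1 = π − 2β = 155.5066°
wrap2 = π + 2β = 204.4934°
tangent length = C·cosβ = 64.4981
L = r1·wrap1 + r2·wrap2 + 2·C·cosβ = 6·2.7141 + 20·3.5691 + 2·64.4981 = 216.6624

L=216.662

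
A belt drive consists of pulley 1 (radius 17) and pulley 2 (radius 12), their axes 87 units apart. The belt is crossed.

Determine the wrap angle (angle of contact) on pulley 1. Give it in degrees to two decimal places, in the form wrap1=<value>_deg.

crossed belt: β = asin((r1+r2)/C) = asin(29/87) = 19.4712°
wrap1 = wrap2 = π + 2β = 218.9424°

wrap1=218.94_deg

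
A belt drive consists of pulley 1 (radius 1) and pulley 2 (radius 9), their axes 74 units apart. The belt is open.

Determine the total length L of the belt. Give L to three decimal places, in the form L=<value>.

L=180.282

open belt: β = asin((r2−r1)/C) = asin(8/74) = 6.2063°
wrap1 = π − 2β = 167.5875°
wrap2 = π + 2β = 192.4125°
tangent length = C·cosβ = 73.5663
L = r1·wrap1 + r2·wrap2 + 2·C·cosβ = 1·2.9250 + 9·3.3582 + 2·73.5663 = 180.2816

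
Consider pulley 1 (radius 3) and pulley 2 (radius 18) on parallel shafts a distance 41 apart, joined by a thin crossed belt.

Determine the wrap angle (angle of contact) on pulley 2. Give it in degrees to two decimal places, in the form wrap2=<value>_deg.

wrap2=241.62_deg

crossed belt: β = asin((r1+r2)/C) = asin(21/41) = 30.8102°
wrap1 = wrap2 = π + 2β = 241.6203°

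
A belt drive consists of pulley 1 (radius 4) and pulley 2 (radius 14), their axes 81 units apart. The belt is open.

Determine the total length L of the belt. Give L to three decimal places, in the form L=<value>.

L=219.785

open belt: β = asin((r2−r1)/C) = asin(10/81) = 7.0916°
wrap1 = π − 2β = 165.8167°
wrap2 = π + 2β = 194.1833°
tangent length = C·cosβ = 80.3803
L = r1·wrap1 + r2·wrap2 + 2·C·cosβ = 4·2.8940 + 14·3.3891 + 2·80.3803 = 219.7848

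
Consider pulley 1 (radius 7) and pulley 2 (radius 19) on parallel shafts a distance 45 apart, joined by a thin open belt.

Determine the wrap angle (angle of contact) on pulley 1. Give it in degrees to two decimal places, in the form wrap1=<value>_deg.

open belt: β = asin((r2−r1)/C) = asin(12/45) = 15.4660°
wrap1 = π − 2β = 149.0680°
wrap2 = π + 2β = 210.9320°

wrap1=149.07_deg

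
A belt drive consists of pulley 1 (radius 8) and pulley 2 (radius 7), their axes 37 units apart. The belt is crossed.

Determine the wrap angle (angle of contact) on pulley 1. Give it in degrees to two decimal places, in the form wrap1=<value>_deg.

crossed belt: β = asin((r1+r2)/C) = asin(15/37) = 23.9165°
wrap1 = wrap2 = π + 2β = 227.8331°

wrap1=227.83_deg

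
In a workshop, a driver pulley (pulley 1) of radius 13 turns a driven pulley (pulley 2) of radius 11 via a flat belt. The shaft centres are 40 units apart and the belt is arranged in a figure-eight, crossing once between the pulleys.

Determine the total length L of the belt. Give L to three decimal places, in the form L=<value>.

L=170.286

crossed belt: β = asin((r1+r2)/C) = asin(24/40) = 36.8699°
wrap1 = wrap2 = π + 2β = 253.7398°
tangent length = C·cosβ = 32.0000
L = (r1+r2)·wrap + 2·C·cosβ = 24·4.4286 + 2·32.0000 = 170.2863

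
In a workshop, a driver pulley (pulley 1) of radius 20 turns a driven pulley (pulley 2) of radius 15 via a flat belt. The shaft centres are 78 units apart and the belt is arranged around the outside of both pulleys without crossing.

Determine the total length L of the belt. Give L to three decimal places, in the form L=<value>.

open belt: β = asin((r2−r1)/C) = asin(-5/78) = -3.6753°
wrap1 = π − 2β = 187.3507°
wrap2 = π + 2β = 172.6493°
tangent length = C·cosβ = 77.8396
L = r1·wrap1 + r2·wrap2 + 2·C·cosβ = 20·3.2699 + 15·3.0133 + 2·77.8396 = 266.2764

L=266.276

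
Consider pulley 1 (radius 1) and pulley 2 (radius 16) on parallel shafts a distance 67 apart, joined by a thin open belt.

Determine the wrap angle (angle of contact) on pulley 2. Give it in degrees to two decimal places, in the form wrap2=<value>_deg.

open belt: β = asin((r2−r1)/C) = asin(15/67) = 12.9371°
wrap1 = π − 2β = 154.1259°
wrap2 = π + 2β = 205.8741°

wrap2=205.87_deg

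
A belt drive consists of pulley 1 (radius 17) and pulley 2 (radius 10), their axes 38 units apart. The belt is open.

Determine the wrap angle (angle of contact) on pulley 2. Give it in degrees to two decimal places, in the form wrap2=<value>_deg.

wrap2=158.77_deg

open belt: β = asin((r2−r1)/C) = asin(-7/38) = -10.6151°
wrap1 = π − 2β = 201.2302°
wrap2 = π + 2β = 158.7698°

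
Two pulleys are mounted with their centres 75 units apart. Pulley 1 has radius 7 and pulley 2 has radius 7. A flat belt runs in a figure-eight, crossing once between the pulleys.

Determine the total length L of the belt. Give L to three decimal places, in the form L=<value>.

L=196.603

crossed belt: β = asin((r1+r2)/C) = asin(14/75) = 10.7583°
wrap1 = wrap2 = π + 2β = 201.5166°
tangent length = C·cosβ = 73.6817
L = (r1+r2)·wrap + 2·C·cosβ = 14·3.5171 + 2·73.6817 = 196.6033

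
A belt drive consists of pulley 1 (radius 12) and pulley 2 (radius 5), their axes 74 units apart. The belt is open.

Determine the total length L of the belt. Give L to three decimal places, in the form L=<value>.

L=202.070

open belt: β = asin((r2−r1)/C) = asin(-7/74) = -5.4280°
wrap1 = π − 2β = 190.8560°
wrap2 = π + 2β = 169.1440°
tangent length = C·cosβ = 73.6682
L = r1·wrap1 + r2·wrap2 + 2·C·cosβ = 12·3.3311 + 5·2.9521 + 2·73.6682 = 202.0697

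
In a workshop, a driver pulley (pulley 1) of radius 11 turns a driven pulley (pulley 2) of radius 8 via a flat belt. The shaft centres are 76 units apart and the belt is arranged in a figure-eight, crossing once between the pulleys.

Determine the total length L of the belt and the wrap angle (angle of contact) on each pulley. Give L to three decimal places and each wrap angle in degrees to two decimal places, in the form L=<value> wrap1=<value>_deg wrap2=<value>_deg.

L=216.465 wrap1=208.96_deg wrap2=208.96_deg

crossed belt: β = asin((r1+r2)/C) = asin(19/76) = 14.4775°
wrap1 = wrap2 = π + 2β = 208.9550°
tangent length = C·cosβ = 73.5867
L = (r1+r2)·wrap + 2·C·cosβ = 19·3.6470 + 2·73.5867 = 216.4655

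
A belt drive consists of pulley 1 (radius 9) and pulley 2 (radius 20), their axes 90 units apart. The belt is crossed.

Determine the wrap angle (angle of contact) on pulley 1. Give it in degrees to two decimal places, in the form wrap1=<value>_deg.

wrap1=217.59_deg

crossed belt: β = asin((r1+r2)/C) = asin(29/90) = 18.7974°
wrap1 = wrap2 = π + 2β = 217.5947°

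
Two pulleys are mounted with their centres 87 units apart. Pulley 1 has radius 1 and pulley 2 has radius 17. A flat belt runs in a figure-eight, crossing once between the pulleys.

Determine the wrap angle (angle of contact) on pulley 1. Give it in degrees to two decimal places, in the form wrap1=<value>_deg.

wrap1=203.88_deg

crossed belt: β = asin((r1+r2)/C) = asin(18/87) = 11.9405°
wrap1 = wrap2 = π + 2β = 203.8811°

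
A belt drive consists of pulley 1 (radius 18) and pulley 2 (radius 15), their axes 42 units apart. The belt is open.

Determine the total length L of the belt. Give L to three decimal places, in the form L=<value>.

L=187.887

open belt: β = asin((r2−r1)/C) = asin(-3/42) = -4.0960°
wrap1 = π − 2β = 188.1921°
wrap2 = π + 2β = 171.8079°
tangent length = C·cosβ = 41.8927
L = r1·wrap1 + r2·wrap2 + 2·C·cosβ = 18·3.2846 + 15·2.9986 + 2·41.8927 = 187.8869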